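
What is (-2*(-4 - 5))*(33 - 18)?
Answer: 270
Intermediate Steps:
(-2*(-4 - 5))*(33 - 18) = -2*(-9)*15 = 18*15 = 270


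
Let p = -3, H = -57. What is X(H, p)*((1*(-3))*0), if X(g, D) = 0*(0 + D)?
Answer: 0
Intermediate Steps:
X(g, D) = 0 (X(g, D) = 0*D = 0)
X(H, p)*((1*(-3))*0) = 0*((1*(-3))*0) = 0*(-3*0) = 0*0 = 0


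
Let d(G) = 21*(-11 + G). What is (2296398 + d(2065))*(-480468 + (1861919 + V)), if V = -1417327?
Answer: -83933050032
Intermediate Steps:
d(G) = -231 + 21*G
(2296398 + d(2065))*(-480468 + (1861919 + V)) = (2296398 + (-231 + 21*2065))*(-480468 + (1861919 - 1417327)) = (2296398 + (-231 + 43365))*(-480468 + 444592) = (2296398 + 43134)*(-35876) = 2339532*(-35876) = -83933050032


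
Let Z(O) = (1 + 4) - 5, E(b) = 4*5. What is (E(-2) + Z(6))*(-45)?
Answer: -900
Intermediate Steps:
E(b) = 20
Z(O) = 0 (Z(O) = 5 - 5 = 0)
(E(-2) + Z(6))*(-45) = (20 + 0)*(-45) = 20*(-45) = -900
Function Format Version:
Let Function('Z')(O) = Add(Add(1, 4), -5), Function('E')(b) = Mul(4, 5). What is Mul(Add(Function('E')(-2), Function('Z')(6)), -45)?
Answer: -900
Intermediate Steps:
Function('E')(b) = 20
Function('Z')(O) = 0 (Function('Z')(O) = Add(5, -5) = 0)
Mul(Add(Function('E')(-2), Function('Z')(6)), -45) = Mul(Add(20, 0), -45) = Mul(20, -45) = -900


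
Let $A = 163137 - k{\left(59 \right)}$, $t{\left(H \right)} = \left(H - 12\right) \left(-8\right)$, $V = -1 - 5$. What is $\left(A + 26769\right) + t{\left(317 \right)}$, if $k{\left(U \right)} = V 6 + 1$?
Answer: $187501$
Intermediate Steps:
$V = -6$ ($V = -1 - 5 = -6$)
$t{\left(H \right)} = 96 - 8 H$ ($t{\left(H \right)} = \left(-12 + H\right) \left(-8\right) = 96 - 8 H$)
$k{\left(U \right)} = -35$ ($k{\left(U \right)} = \left(-6\right) 6 + 1 = -36 + 1 = -35$)
$A = 163172$ ($A = 163137 - -35 = 163137 + 35 = 163172$)
$\left(A + 26769\right) + t{\left(317 \right)} = \left(163172 + 26769\right) + \left(96 - 2536\right) = 189941 + \left(96 - 2536\right) = 189941 - 2440 = 187501$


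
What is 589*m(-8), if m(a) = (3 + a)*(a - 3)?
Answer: 32395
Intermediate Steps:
m(a) = (-3 + a)*(3 + a) (m(a) = (3 + a)*(-3 + a) = (-3 + a)*(3 + a))
589*m(-8) = 589*(-9 + (-8)²) = 589*(-9 + 64) = 589*55 = 32395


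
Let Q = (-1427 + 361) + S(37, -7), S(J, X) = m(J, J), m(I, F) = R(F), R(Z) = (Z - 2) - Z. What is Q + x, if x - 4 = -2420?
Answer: -3484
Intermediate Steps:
R(Z) = -2 (R(Z) = (-2 + Z) - Z = -2)
m(I, F) = -2
S(J, X) = -2
x = -2416 (x = 4 - 2420 = -2416)
Q = -1068 (Q = (-1427 + 361) - 2 = -1066 - 2 = -1068)
Q + x = -1068 - 2416 = -3484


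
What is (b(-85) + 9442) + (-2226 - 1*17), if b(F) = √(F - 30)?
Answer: 7199 + I*√115 ≈ 7199.0 + 10.724*I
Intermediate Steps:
b(F) = √(-30 + F)
(b(-85) + 9442) + (-2226 - 1*17) = (√(-30 - 85) + 9442) + (-2226 - 1*17) = (√(-115) + 9442) + (-2226 - 17) = (I*√115 + 9442) - 2243 = (9442 + I*√115) - 2243 = 7199 + I*√115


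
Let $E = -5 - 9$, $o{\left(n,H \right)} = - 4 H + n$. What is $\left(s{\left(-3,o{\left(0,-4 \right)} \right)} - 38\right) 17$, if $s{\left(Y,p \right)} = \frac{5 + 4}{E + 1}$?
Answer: $- \frac{8551}{13} \approx -657.77$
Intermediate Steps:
$o{\left(n,H \right)} = n - 4 H$
$E = -14$ ($E = -5 - 9 = -14$)
$s{\left(Y,p \right)} = - \frac{9}{13}$ ($s{\left(Y,p \right)} = \frac{5 + 4}{-14 + 1} = \frac{9}{-13} = 9 \left(- \frac{1}{13}\right) = - \frac{9}{13}$)
$\left(s{\left(-3,o{\left(0,-4 \right)} \right)} - 38\right) 17 = \left(- \frac{9}{13} - 38\right) 17 = \left(- \frac{503}{13}\right) 17 = - \frac{8551}{13}$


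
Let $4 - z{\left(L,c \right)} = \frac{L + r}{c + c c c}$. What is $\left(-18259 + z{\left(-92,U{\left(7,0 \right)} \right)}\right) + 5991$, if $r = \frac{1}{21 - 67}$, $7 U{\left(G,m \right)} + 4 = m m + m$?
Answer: $- \frac{148129359}{11960} \approx -12385.0$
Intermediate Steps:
$U{\left(G,m \right)} = - \frac{4}{7} + \frac{m}{7} + \frac{m^{2}}{7}$ ($U{\left(G,m \right)} = - \frac{4}{7} + \frac{m m + m}{7} = - \frac{4}{7} + \frac{m^{2} + m}{7} = - \frac{4}{7} + \frac{m + m^{2}}{7} = - \frac{4}{7} + \left(\frac{m}{7} + \frac{m^{2}}{7}\right) = - \frac{4}{7} + \frac{m}{7} + \frac{m^{2}}{7}$)
$r = - \frac{1}{46}$ ($r = \frac{1}{-46} = - \frac{1}{46} \approx -0.021739$)
$z{\left(L,c \right)} = 4 - \frac{- \frac{1}{46} + L}{c + c^{3}}$ ($z{\left(L,c \right)} = 4 - \frac{L - \frac{1}{46}}{c + c c c} = 4 - \frac{- \frac{1}{46} + L}{c + c^{2} c} = 4 - \frac{- \frac{1}{46} + L}{c + c^{3}}$)
$\left(-18259 + z{\left(-92,U{\left(7,0 \right)} \right)}\right) + 5991 = \left(-18259 + \frac{\frac{1}{46} - -92 + 4 \left(- \frac{4}{7} + \frac{1}{7} \cdot 0 + \frac{0^{2}}{7}\right) + 4 \left(- \frac{4}{7} + \frac{1}{7} \cdot 0 + \frac{0^{2}}{7}\right)^{3}}{\left(- \frac{4}{7} + \frac{1}{7} \cdot 0 + \frac{0^{2}}{7}\right) \left(1 + \left(- \frac{4}{7} + \frac{1}{7} \cdot 0 + \frac{0^{2}}{7}\right)^{2}\right)}\right) + 5991 = \left(-18259 + \frac{\frac{1}{46} + 92 + 4 \left(- \frac{4}{7} + 0 + \frac{1}{7} \cdot 0\right) + 4 \left(- \frac{4}{7} + 0 + \frac{1}{7} \cdot 0\right)^{3}}{\left(- \frac{4}{7} + 0 + \frac{1}{7} \cdot 0\right) \left(1 + \left(- \frac{4}{7} + 0 + \frac{1}{7} \cdot 0\right)^{2}\right)}\right) + 5991 = \left(-18259 + \frac{\frac{1}{46} + 92 + 4 \left(- \frac{4}{7} + 0 + 0\right) + 4 \left(- \frac{4}{7} + 0 + 0\right)^{3}}{\left(- \frac{4}{7} + 0 + 0\right) \left(1 + \left(- \frac{4}{7} + 0 + 0\right)^{2}\right)}\right) + 5991 = \left(-18259 + \frac{\frac{1}{46} + 92 + 4 \left(- \frac{4}{7}\right) + 4 \left(- \frac{4}{7}\right)^{3}}{\left(- \frac{4}{7}\right) \left(1 + \left(- \frac{4}{7}\right)^{2}\right)}\right) + 5991 = \left(-18259 - \frac{7 \left(\frac{1}{46} + 92 - \frac{16}{7} + 4 \left(- \frac{64}{343}\right)\right)}{4 \left(1 + \frac{16}{49}\right)}\right) + 5991 = \left(-18259 - \frac{7 \left(\frac{1}{46} + 92 - \frac{16}{7} - \frac{256}{343}\right)}{4 \cdot \frac{65}{49}}\right) + 5991 = \left(-18259 - \frac{343}{260} \cdot \frac{1404079}{15778}\right) + 5991 = \left(-18259 - \frac{1404079}{11960}\right) + 5991 = - \frac{219781719}{11960} + 5991 = - \frac{148129359}{11960}$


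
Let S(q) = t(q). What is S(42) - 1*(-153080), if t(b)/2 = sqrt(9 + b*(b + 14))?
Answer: 153080 + 2*sqrt(2361) ≈ 1.5318e+5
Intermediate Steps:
t(b) = 2*sqrt(9 + b*(14 + b)) (t(b) = 2*sqrt(9 + b*(b + 14)) = 2*sqrt(9 + b*(14 + b)))
S(q) = 2*sqrt(9 + q**2 + 14*q)
S(42) - 1*(-153080) = 2*sqrt(9 + 42**2 + 14*42) - 1*(-153080) = 2*sqrt(9 + 1764 + 588) + 153080 = 2*sqrt(2361) + 153080 = 153080 + 2*sqrt(2361)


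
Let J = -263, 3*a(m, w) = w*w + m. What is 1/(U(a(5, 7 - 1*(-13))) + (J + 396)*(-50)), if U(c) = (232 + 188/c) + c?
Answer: -135/848017 ≈ -0.00015919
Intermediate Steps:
a(m, w) = m/3 + w²/3 (a(m, w) = (w*w + m)/3 = (w² + m)/3 = (m + w²)/3 = m/3 + w²/3)
U(c) = 232 + c + 188/c
1/(U(a(5, 7 - 1*(-13))) + (J + 396)*(-50)) = 1/((232 + ((⅓)*5 + (7 - 1*(-13))²/3) + 188/((⅓)*5 + (7 - 1*(-13))²/3)) + (-263 + 396)*(-50)) = 1/((232 + (5/3 + (7 + 13)²/3) + 188/(5/3 + (7 + 13)²/3)) + 133*(-50)) = 1/((232 + (5/3 + (⅓)*20²) + 188/(5/3 + (⅓)*20²)) - 6650) = 1/((232 + (5/3 + (⅓)*400) + 188/(5/3 + (⅓)*400)) - 6650) = 1/((232 + (5/3 + 400/3) + 188/(5/3 + 400/3)) - 6650) = 1/((232 + 135 + 188/135) - 6650) = 1/(49733/135 - 6650) = 1/(-848017/135) = -135/848017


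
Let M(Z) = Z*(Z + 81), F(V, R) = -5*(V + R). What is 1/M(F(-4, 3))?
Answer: 1/430 ≈ 0.0023256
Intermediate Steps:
F(V, R) = -5*R - 5*V (F(V, R) = -5*(R + V) = -5*R - 5*V)
M(Z) = Z*(81 + Z)
1/M(F(-4, 3)) = 1/((-5*3 - 5*(-4))*(81 + (-5*3 - 5*(-4)))) = 1/((-15 + 20)*(81 + (-15 + 20))) = 1/(5*(81 + 5)) = 1/(5*86) = 1/430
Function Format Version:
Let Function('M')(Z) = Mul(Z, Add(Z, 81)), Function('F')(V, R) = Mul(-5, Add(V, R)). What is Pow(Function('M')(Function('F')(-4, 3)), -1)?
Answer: Rational(1, 430) ≈ 0.0023256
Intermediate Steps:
Function('F')(V, R) = Add(Mul(-5, R), Mul(-5, V)) (Function('F')(V, R) = Mul(-5, Add(R, V)) = Add(Mul(-5, R), Mul(-5, V)))
Function('M')(Z) = Mul(Z, Add(81, Z))
Pow(Function('M')(Function('F')(-4, 3)), -1) = Pow(Mul(Add(Mul(-5, 3), Mul(-5, -4)), Add(81, Add(Mul(-5, 3), Mul(-5, -4)))), -1) = Pow(Mul(Add(-15, 20), Add(81, Add(-15, 20))), -1) = Pow(Mul(5, Add(81, 5)), -1) = Pow(Mul(5, 86), -1) = Pow(430, -1) = Rational(1, 430)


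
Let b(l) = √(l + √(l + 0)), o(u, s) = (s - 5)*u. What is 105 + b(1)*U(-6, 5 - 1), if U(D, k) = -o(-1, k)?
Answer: 105 - √2 ≈ 103.59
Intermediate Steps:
o(u, s) = u*(-5 + s) (o(u, s) = (-5 + s)*u = u*(-5 + s))
U(D, k) = -5 + k (U(D, k) = -(-1)*(-5 + k) = -(5 - k) = -5 + k)
b(l) = √(l + √l)
105 + b(1)*U(-6, 5 - 1) = 105 + √(1 + √1)*(-5 + (5 - 1)) = 105 + √(1 + 1)*(-5 + 4) = 105 + √2*(-1) = 105 - √2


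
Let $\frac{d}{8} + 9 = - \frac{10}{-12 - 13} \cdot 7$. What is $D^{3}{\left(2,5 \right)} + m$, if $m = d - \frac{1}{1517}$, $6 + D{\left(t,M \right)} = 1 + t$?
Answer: $- \frac{581016}{7585} \approx -76.601$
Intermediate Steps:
$D{\left(t,M \right)} = -5 + t$ ($D{\left(t,M \right)} = -6 + \left(1 + t\right) = -5 + t$)
$d = - \frac{248}{5}$ ($d = -72 + 8 - \frac{10}{-12 - 13} \cdot 7 = -72 + 8 - \frac{10}{-25} \cdot 7 = -72 + 8 \left(-10\right) \left(- \frac{1}{25}\right) 7 = -72 + 8 \cdot \frac{2}{5} \cdot 7 = -72 + 8 \cdot \frac{14}{5} = -72 + \frac{112}{5} = - \frac{248}{5} \approx -49.6$)
$m = - \frac{376221}{7585}$ ($m = - \frac{248}{5} - \frac{1}{1517} = - \frac{376221}{7585} \approx -49.601$)
$D^{3}{\left(2,5 \right)} + m = \left(-5 + 2\right)^{3} - \frac{376221}{7585} = \left(-3\right)^{3} - \frac{376221}{7585} = -27 - \frac{376221}{7585} = - \frac{581016}{7585}$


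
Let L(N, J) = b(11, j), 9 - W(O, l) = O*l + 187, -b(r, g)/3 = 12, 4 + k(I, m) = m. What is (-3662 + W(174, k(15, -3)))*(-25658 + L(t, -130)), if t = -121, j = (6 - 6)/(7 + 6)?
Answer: 67369668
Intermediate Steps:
j = 0 (j = 0/13 = 0*(1/13) = 0)
k(I, m) = -4 + m
b(r, g) = -36 (b(r, g) = -3*12 = -36)
W(O, l) = -178 - O*l (W(O, l) = 9 - (O*l + 187) = 9 - (187 + O*l) = 9 + (-187 - O*l) = -178 - O*l)
L(N, J) = -36
(-3662 + W(174, k(15, -3)))*(-25658 + L(t, -130)) = (-3662 + (-178 - 1*174*(-4 - 3)))*(-25658 - 36) = (-3662 + (-178 - 1*174*(-7)))*(-25694) = (-3662 + (-178 + 1218))*(-25694) = (-3662 + 1040)*(-25694) = -2622*(-25694) = 67369668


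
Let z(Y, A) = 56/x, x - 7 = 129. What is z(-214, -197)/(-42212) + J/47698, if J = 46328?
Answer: 16622412113/17114137796 ≈ 0.97127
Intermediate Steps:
x = 136 (x = 7 + 129 = 136)
z(Y, A) = 7/17 (z(Y, A) = 56/136 = 56*(1/136) = 7/17)
z(-214, -197)/(-42212) + J/47698 = (7/17)/(-42212) + 46328/47698 = (7/17)*(-1/42212) + 46328*(1/47698) = -7/717604 + 23164/23849 = 16622412113/17114137796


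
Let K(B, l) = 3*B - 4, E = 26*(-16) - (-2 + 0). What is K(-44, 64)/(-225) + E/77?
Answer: -82678/17325 ≈ -4.7722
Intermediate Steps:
E = -414 (E = -416 - 1*(-2) = -416 + 2 = -414)
K(B, l) = -4 + 3*B
K(-44, 64)/(-225) + E/77 = (-4 + 3*(-44))/(-225) - 414/77 = (-4 - 132)*(-1/225) - 414*1/77 = -136*(-1/225) - 414/77 = 136/225 - 414/77 = -82678/17325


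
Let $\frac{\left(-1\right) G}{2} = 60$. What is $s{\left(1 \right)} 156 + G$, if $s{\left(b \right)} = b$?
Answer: $36$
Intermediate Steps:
$G = -120$ ($G = \left(-2\right) 60 = -120$)
$s{\left(1 \right)} 156 + G = 1 \cdot 156 - 120 = 156 - 120 = 36$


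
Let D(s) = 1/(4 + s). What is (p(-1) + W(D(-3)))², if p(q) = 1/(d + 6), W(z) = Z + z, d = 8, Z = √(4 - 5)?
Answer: 29/196 + 15*I/7 ≈ 0.14796 + 2.1429*I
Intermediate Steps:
Z = I (Z = √(-1) = I ≈ 1.0*I)
W(z) = I + z
p(q) = 1/14 (p(q) = 1/(8 + 6) = 1/14)
(p(-1) + W(D(-3)))² = (1/14 + (I + 1/(4 - 3)))² = (1/14 + (I + 1/1))² = (1/14 + (I + 1))² = (1/14 + (1 + I))² = (15/14 + I)²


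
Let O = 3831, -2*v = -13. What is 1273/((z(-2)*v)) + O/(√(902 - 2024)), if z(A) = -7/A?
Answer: 5092/91 - 1277*I*√1122/374 ≈ 55.956 - 114.37*I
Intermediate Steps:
v = 13/2 (v = -½*(-13) = 13/2 ≈ 6.5000)
1273/((z(-2)*v)) + O/(√(902 - 2024)) = 1273/((-7/(-2)*(13/2))) + 3831/(√(902 - 2024)) = 1273/((-7*(-½)*(13/2))) + 3831/(√(-1122)) = 1273/(((7/2)*(13/2))) + 3831/((I*√1122)) = 1273/(91/4) + 3831*(-I*√1122/1122) = 1273*(4/91) - 1277*I*√1122/374 = 5092/91 - 1277*I*√1122/374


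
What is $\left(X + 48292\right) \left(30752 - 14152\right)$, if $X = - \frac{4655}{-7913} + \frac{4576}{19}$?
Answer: $\frac{121127803906200}{150347} \approx 8.0565 \cdot 10^{8}$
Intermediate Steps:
$X = \frac{36298333}{150347}$ ($X = \left(-4655\right) \left(- \frac{1}{7913}\right) + 4576 \cdot \frac{1}{19} = \frac{4655}{7913} + \frac{4576}{19} = \frac{36298333}{150347} \approx 241.43$)
$\left(X + 48292\right) \left(30752 - 14152\right) = \left(\frac{36298333}{150347} + 48292\right) \left(30752 - 14152\right) = \frac{7296855657}{150347} \cdot 16600 = \frac{121127803906200}{150347}$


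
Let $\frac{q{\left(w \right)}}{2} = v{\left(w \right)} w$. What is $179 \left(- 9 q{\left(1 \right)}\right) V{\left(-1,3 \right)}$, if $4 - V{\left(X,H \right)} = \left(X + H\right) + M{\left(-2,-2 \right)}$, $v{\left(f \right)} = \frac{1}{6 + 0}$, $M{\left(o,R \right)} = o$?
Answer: $-2148$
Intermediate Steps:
$v{\left(f \right)} = \frac{1}{6}$
$q{\left(w \right)} = \frac{w}{3}$ ($q{\left(w \right)} = 2 \frac{w}{6} = \frac{w}{3}$)
$V{\left(X,H \right)} = 6 - H - X$ ($V{\left(X,H \right)} = 4 - \left(\left(X + H\right) - 2\right) = 4 - \left(\left(H + X\right) - 2\right) = 4 - \left(-2 + H + X\right) = 6 - H - X$)
$179 \left(- 9 q{\left(1 \right)}\right) V{\left(-1,3 \right)} = 179 \left(- 9 \cdot \frac{1}{3} \cdot 1\right) \left(6 - 3 - -1\right) = 179 \left(\left(-9\right) \frac{1}{3}\right) \left(6 - 3 + 1\right) = 179 \left(-3\right) 4 = \left(-537\right) 4 = -2148$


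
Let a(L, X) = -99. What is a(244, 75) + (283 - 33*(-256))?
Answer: 8632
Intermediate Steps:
a(244, 75) + (283 - 33*(-256)) = -99 + (283 - 33*(-256)) = -99 + (283 + 8448) = -99 + 8731 = 8632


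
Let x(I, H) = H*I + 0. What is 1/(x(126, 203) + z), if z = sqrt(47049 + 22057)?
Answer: 12789/327082489 - sqrt(69106)/654164978 ≈ 3.8698e-5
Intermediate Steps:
z = sqrt(69106) ≈ 262.88
x(I, H) = H*I
1/(x(126, 203) + z) = 1/(203*126 + sqrt(69106)) = 1/(25578 + sqrt(69106))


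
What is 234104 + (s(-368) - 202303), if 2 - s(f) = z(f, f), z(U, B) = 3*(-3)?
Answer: 31812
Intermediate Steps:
z(U, B) = -9
s(f) = 11 (s(f) = 2 - 1*(-9) = 2 + 9 = 11)
234104 + (s(-368) - 202303) = 234104 + (11 - 202303) = 234104 - 202292 = 31812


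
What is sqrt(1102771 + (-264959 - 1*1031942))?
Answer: 3*I*sqrt(21570) ≈ 440.6*I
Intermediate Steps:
sqrt(1102771 + (-264959 - 1*1031942)) = sqrt(1102771 + (-264959 - 1031942)) = sqrt(1102771 - 1296901) = sqrt(-194130) = 3*I*sqrt(21570)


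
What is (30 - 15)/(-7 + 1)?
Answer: -5/2 ≈ -2.5000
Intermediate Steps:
(30 - 15)/(-7 + 1) = 15/(-6) = 15*(-⅙) = -5/2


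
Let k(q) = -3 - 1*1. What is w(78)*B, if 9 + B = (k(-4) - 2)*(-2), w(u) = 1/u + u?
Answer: 6085/26 ≈ 234.04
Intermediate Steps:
w(u) = u + 1/u
k(q) = -4 (k(q) = -3 - 1 = -4)
B = 3 (B = -9 + (-4 - 2)*(-2) = -9 - 6*(-2) = -9 + 12 = 3)
w(78)*B = (78 + 1/78)*3 = (6085/78)*3 = 6085/26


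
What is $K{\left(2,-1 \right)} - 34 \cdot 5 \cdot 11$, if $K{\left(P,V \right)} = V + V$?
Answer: $-1872$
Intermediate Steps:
$K{\left(P,V \right)} = 2 V$
$K{\left(2,-1 \right)} - 34 \cdot 5 \cdot 11 = 2 \left(-1\right) - 34 \cdot 5 \cdot 11 = -2 - 1870 = -1872$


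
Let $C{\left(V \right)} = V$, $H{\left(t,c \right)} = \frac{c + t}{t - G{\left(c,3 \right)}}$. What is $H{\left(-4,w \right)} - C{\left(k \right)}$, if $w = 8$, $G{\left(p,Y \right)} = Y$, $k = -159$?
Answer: $\frac{1109}{7} \approx 158.43$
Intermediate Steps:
$H{\left(t,c \right)} = \frac{c + t}{-3 + t}$ ($H{\left(t,c \right)} = \frac{c + t}{t - 3} = \frac{c + t}{-3 + t}$)
$H{\left(-4,w \right)} - C{\left(k \right)} = \frac{8 - 4}{-3 - 4} - -159 = \frac{1}{-7} \cdot 4 + 159 = \left(- \frac{1}{7}\right) 4 + 159 = - \frac{4}{7} + 159 = \frac{1109}{7}$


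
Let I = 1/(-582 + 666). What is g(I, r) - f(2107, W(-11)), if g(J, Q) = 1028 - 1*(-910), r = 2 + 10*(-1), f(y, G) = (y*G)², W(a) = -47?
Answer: -9806740903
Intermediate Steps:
f(y, G) = G²*y² (f(y, G) = (G*y)² = G²*y²)
r = -8 (r = 2 - 10 = -8)
I = 1/84 ≈ 0.011905
g(J, Q) = 1938 (g(J, Q) = 1028 + 910 = 1938)
g(I, r) - f(2107, W(-11)) = 1938 - (-47)²*2107² = 1938 - 2209*4439449 = 1938 - 1*9806742841 = 1938 - 9806742841 = -9806740903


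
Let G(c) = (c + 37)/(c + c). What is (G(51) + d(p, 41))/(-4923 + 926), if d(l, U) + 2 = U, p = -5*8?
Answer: -2033/203847 ≈ -0.0099732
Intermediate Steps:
p = -40
d(l, U) = -2 + U
G(c) = (37 + c)/(2*c) (G(c) = (37 + c)/((2*c)) = (37 + c)*(1/(2*c)) = (37 + c)/(2*c))
(G(51) + d(p, 41))/(-4923 + 926) = ((1/2)*(37 + 51)/51 + (-2 + 41))/(-4923 + 926) = ((1/2)*(1/51)*88 + 39)/(-3997) = (44/51 + 39)*(-1/3997) = (2033/51)*(-1/3997) = -2033/203847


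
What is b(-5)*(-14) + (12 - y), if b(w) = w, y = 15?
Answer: 67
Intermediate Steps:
b(-5)*(-14) + (12 - y) = -5*(-14) + (12 - 1*15) = 70 + (12 - 15) = 70 - 3 = 67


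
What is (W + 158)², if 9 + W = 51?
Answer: 40000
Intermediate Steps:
W = 42 (W = -9 + 51 = 42)
(W + 158)² = (42 + 158)² = 200² = 40000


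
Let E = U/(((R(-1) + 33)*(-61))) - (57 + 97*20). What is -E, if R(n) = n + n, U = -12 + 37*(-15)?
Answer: 3775760/1891 ≈ 1996.7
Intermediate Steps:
U = -567 (U = -12 - 555 = -567)
R(n) = 2*n
E = -3775760/1891 (E = -567*(-1/(61*(2*(-1) + 33))) - (57 + 97*20) = -567*(-1/(61*(-2 + 33))) - (57 + 1940) = -567/(31*(-61)) - 1*1997 = -567/(-1891) - 1997 = -567*(-1/1891) - 1997 = 567/1891 - 1997 = -3775760/1891 ≈ -1996.7)
-E = -1*(-3775760/1891) = 3775760/1891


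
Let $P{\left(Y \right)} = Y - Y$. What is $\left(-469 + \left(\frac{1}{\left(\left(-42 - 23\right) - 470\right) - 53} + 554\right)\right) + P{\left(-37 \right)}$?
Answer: $\frac{49979}{588} \approx 84.998$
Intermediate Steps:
$P{\left(Y \right)} = 0$
$\left(-469 + \left(\frac{1}{\left(\left(-42 - 23\right) - 470\right) - 53} + 554\right)\right) + P{\left(-37 \right)} = \left(-469 + \left(\frac{1}{\left(\left(-42 - 23\right) - 470\right) - 53} + 554\right)\right) + 0 = \left(-469 + \left(\frac{1}{\left(-65 - 470\right) - 53} + 554\right)\right) + 0 = \left(-469 + \left(\frac{1}{-535 - 53} + 554\right)\right) + 0 = \left(-469 + \left(\frac{1}{-588} + 554\right)\right) + 0 = \left(-469 + \left(- \frac{1}{588} + 554\right)\right) + 0 = \left(-469 + \frac{325751}{588}\right) + 0 = \frac{49979}{588} + 0 = \frac{49979}{588}$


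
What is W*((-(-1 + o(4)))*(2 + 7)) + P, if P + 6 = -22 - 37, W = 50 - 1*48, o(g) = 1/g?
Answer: -103/2 ≈ -51.500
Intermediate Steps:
W = 2 (W = 50 - 48 = 2)
P = -65 (P = -6 + (-22 - 37) = -6 - 59 = -65)
W*((-(-1 + o(4)))*(2 + 7)) + P = 2*((-(-1 + 1/4))*(2 + 7)) - 65 = 2*(-(-1 + ¼)*9) - 65 = 2*(-1*(-¾)*9) - 65 = 2*((¾)*9) - 65 = 2*(27/4) - 65 = 27/2 - 65 = -103/2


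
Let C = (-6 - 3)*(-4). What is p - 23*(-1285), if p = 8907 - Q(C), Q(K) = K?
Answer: 38426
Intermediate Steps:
C = 36 (C = -9*(-4) = 36)
p = 8871 (p = 8907 - 1*36 = 8907 - 36 = 8871)
p - 23*(-1285) = 8871 - 23*(-1285) = 8871 - 1*(-29555) = 8871 + 29555 = 38426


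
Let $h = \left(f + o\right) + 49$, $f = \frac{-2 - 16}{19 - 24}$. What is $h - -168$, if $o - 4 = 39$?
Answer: $\frac{1318}{5} \approx 263.6$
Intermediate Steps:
$o = 43$ ($o = 4 + 39 = 43$)
$f = \frac{18}{5}$ ($f = - \frac{18}{-5} = \left(-18\right) \left(- \frac{1}{5}\right) = \frac{18}{5} \approx 3.6$)
$h = \frac{478}{5}$ ($h = \left(\frac{18}{5} + 43\right) + 49 = \frac{233}{5} + 49 = \frac{478}{5} \approx 95.6$)
$h - -168 = \frac{478}{5} - -168 = \frac{478}{5} + 168 = \frac{1318}{5}$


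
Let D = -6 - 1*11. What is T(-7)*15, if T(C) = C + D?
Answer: -360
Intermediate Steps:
D = -17 (D = -6 - 11 = -17)
T(C) = -17 + C (T(C) = C - 17 = -17 + C)
T(-7)*15 = (-17 - 7)*15 = -24*15 = -360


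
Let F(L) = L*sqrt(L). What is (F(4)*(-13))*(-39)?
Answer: 4056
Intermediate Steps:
F(L) = L**(3/2)
(F(4)*(-13))*(-39) = (4**(3/2)*(-13))*(-39) = (8*(-13))*(-39) = -104*(-39) = 4056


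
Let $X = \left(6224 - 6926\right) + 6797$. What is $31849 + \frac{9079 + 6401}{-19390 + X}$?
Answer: $\frac{84683395}{2659} \approx 31848.0$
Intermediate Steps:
$X = 6095$ ($X = -702 + 6797 = 6095$)
$31849 + \frac{9079 + 6401}{-19390 + X} = 31849 + \frac{9079 + 6401}{-19390 + 6095} = 31849 + \frac{15480}{-13295} = 31849 + 15480 \left(- \frac{1}{13295}\right) = 31849 - \frac{3096}{2659} = \frac{84683395}{2659}$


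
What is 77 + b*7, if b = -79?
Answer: -476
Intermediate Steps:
77 + b*7 = 77 - 79*7 = 77 - 553 = -476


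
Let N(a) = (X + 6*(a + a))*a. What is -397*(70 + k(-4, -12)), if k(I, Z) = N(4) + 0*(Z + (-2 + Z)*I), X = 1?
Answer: -105602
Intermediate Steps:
N(a) = a*(1 + 12*a) (N(a) = (1 + 6*(a + a))*a = (1 + 6*(2*a))*a = (1 + 12*a)*a = a*(1 + 12*a))
k(I, Z) = 196 (k(I, Z) = 4*(1 + 12*4) + 0*(Z + (-2 + Z)*I) = 4*(1 + 48) + 0*(Z + I*(-2 + Z)) = 4*49 + 0 = 196 + 0 = 196)
-397*(70 + k(-4, -12)) = -397*(70 + 196) = -397*266 = -105602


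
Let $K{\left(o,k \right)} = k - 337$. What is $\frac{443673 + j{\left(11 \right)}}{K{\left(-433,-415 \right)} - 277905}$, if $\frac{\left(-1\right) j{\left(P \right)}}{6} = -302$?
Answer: $- \frac{445485}{278657} \approx -1.5987$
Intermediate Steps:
$K{\left(o,k \right)} = -337 + k$
$j{\left(P \right)} = 1812$ ($j{\left(P \right)} = \left(-6\right) \left(-302\right) = 1812$)
$\frac{443673 + j{\left(11 \right)}}{K{\left(-433,-415 \right)} - 277905} = \frac{443673 + 1812}{\left(-337 - 415\right) - 277905} = \frac{445485}{-752 - 277905} = \frac{445485}{-278657} = 445485 \left(- \frac{1}{278657}\right) = - \frac{445485}{278657}$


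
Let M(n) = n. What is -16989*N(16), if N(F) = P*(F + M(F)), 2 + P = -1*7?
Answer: 4892832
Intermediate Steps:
P = -9 (P = -2 - 1*7 = -2 - 7 = -9)
N(F) = -18*F (N(F) = -9*(F + F) = -18*F)
-16989*N(16) = -(-305802)*16 = -16989*(-288) = 4892832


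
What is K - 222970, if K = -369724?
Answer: -592694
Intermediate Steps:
K - 222970 = -369724 - 222970 = -592694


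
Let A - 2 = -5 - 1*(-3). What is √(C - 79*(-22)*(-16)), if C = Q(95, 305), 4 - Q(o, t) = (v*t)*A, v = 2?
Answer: 2*I*√6951 ≈ 166.75*I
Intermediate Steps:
A = 0 (A = 2 + (-5 - 1*(-3)) = 2 + (-5 + 3) = 2 - 2 = 0)
Q(o, t) = 4 (Q(o, t) = 4 - 2*t*0 = 4 - 1*0 = 4 + 0 = 4)
C = 4
√(C - 79*(-22)*(-16)) = √(4 - 79*(-22)*(-16)) = √(4 + 1738*(-16)) = √(4 - 27808) = √(-27804) = 2*I*√6951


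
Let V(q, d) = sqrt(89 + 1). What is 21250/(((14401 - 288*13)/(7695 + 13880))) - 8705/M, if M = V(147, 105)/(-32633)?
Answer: 458468750/10657 + 56814053*sqrt(10)/6 ≈ 2.9987e+7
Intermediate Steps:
V(q, d) = 3*sqrt(10) (V(q, d) = sqrt(90) = 3*sqrt(10))
M = -3*sqrt(10)/32633 (M = (3*sqrt(10))/(-32633) = (3*sqrt(10))*(-1/32633) = -3*sqrt(10)/32633 ≈ -0.00029071)
21250/(((14401 - 288*13)/(7695 + 13880))) - 8705/M = 21250/(((14401 - 288*13)/(7695 + 13880))) - 8705*(-32633*sqrt(10)/30) = 21250/(((14401 - 3744)/21575)) - (-56814053)*sqrt(10)/6 = 21250/((10657*(1/21575))) + 56814053*sqrt(10)/6 = 21250/(10657/21575) + 56814053*sqrt(10)/6 = 21250*(21575/10657) + 56814053*sqrt(10)/6 = 458468750/10657 + 56814053*sqrt(10)/6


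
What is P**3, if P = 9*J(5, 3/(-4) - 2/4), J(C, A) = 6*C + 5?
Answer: 31255875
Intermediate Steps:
J(C, A) = 5 + 6*C
P = 315 (P = 9*(5 + 6*5) = 9*(5 + 30) = 9*35 = 315)
P**3 = 315**3 = 31255875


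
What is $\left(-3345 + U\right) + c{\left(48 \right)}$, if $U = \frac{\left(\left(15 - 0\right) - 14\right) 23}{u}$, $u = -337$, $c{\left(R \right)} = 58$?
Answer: $- \frac{1107742}{337} \approx -3287.1$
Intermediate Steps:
$U = - \frac{23}{337}$ ($U = \frac{\left(\left(15 - 0\right) - 14\right) 23}{-337} = \left(\left(15 + 0\right) - 14\right) 23 \left(- \frac{1}{337}\right) = \left(15 - 14\right) 23 \left(- \frac{1}{337}\right) = 1 \cdot 23 \left(- \frac{1}{337}\right) = 23 \left(- \frac{1}{337}\right) = - \frac{23}{337} \approx -0.068249$)
$\left(-3345 + U\right) + c{\left(48 \right)} = \left(-3345 - \frac{23}{337}\right) + 58 = - \frac{1127288}{337} + 58 = - \frac{1107742}{337}$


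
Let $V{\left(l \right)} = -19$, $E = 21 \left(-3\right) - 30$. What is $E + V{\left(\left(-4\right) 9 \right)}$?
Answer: $-112$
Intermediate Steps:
$E = -93$ ($E = -63 - 30 = -93$)
$E + V{\left(\left(-4\right) 9 \right)} = -93 - 19 = -112$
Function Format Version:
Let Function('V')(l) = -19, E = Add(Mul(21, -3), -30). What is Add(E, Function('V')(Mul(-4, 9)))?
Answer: -112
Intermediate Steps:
E = -93 (E = Add(-63, -30) = -93)
Add(E, Function('V')(Mul(-4, 9))) = Add(-93, -19) = -112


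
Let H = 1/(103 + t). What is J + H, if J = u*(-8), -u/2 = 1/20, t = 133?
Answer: 949/1180 ≈ 0.80424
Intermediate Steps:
u = -⅒ (u = -2/20 = -2*1/20 = -⅒ ≈ -0.10000)
J = ⅘ (J = -⅒*(-8) = ⅘ ≈ 0.80000)
H = 1/236 (H = 1/(103 + 133) = 1/236 ≈ 0.0042373)
J + H = ⅘ + 1/236 = 949/1180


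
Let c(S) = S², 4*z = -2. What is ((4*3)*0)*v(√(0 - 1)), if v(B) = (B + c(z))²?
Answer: 0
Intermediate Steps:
z = -½ (z = (¼)*(-2) = -½ ≈ -0.50000)
v(B) = (¼ + B)² (v(B) = (B + (-½)²)² = (B + ¼)² = (¼ + B)²)
((4*3)*0)*v(√(0 - 1)) = ((4*3)*0)*((1 + 4*√(0 - 1))²/16) = (12*0)*((1 + 4*√(-1))²/16) = 0*((1 + 4*I)²/16) = 0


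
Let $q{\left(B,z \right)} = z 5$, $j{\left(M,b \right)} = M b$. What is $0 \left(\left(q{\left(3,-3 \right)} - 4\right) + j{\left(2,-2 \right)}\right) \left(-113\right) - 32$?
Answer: $-32$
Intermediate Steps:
$q{\left(B,z \right)} = 5 z$
$0 \left(\left(q{\left(3,-3 \right)} - 4\right) + j{\left(2,-2 \right)}\right) \left(-113\right) - 32 = 0 \left(\left(5 \left(-3\right) - 4\right) + 2 \left(-2\right)\right) \left(-113\right) - 32 = 0 \left(\left(-15 - 4\right) - 4\right) \left(-113\right) - 32 = 0 \left(-19 - 4\right) \left(-113\right) - 32 = 0 \left(-23\right) \left(-113\right) - 32 = 0 \left(-113\right) - 32 = 0 - 32 = -32$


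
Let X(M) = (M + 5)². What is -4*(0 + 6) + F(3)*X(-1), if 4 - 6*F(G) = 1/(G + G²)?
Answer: -122/9 ≈ -13.556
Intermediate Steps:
F(G) = ⅔ - 1/(6*(G + G²))
X(M) = (5 + M)²
-4*(0 + 6) + F(3)*X(-1) = -4*(0 + 6) + ((⅙)*(-1 + 4*3 + 4*3²)/(3*(1 + 3)))*(5 - 1)² = -4*6 + ((⅙)*(⅓)*(-1 + 12 + 4*9)/4)*4² = -24 + ((⅙)*(⅓)*(¼)*(-1 + 12 + 36))*16 = -24 + ((⅙)*(⅓)*(¼)*47)*16 = -24 + (47/72)*16 = -24 + 94/9 = -122/9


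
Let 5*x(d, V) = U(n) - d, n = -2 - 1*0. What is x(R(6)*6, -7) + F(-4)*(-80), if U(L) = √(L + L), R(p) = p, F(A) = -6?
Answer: 2364/5 + 2*I/5 ≈ 472.8 + 0.4*I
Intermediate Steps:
n = -2 (n = -2 + 0 = -2)
U(L) = √2*√L (U(L) = √(2*L) = √2*√L)
x(d, V) = -d/5 + 2*I/5 (x(d, V) = (√2*√(-2) - d)/5 = (√2*(I*√2) - d)/5 = (2*I - d)/5 = (-d + 2*I)/5 = -d/5 + 2*I/5)
x(R(6)*6, -7) + F(-4)*(-80) = (-6*6/5 + 2*I/5) - 6*(-80) = (-⅕*36 + 2*I/5) + 480 = (-36/5 + 2*I/5) + 480 = 2364/5 + 2*I/5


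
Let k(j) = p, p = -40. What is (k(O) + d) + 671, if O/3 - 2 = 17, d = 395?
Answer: 1026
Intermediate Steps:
O = 57 (O = 6 + 3*17 = 6 + 51 = 57)
k(j) = -40
(k(O) + d) + 671 = (-40 + 395) + 671 = 355 + 671 = 1026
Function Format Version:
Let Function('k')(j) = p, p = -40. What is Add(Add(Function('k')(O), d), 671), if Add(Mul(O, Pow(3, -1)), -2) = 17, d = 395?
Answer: 1026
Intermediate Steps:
O = 57 (O = Add(6, Mul(3, 17)) = Add(6, 51) = 57)
Function('k')(j) = -40
Add(Add(Function('k')(O), d), 671) = Add(Add(-40, 395), 671) = Add(355, 671) = 1026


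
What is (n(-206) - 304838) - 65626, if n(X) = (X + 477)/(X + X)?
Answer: -152631439/412 ≈ -3.7046e+5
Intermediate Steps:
n(X) = (477 + X)/(2*X) (n(X) = (477 + X)/((2*X)) = (477 + X)*(1/(2*X)) = (477 + X)/(2*X))
(n(-206) - 304838) - 65626 = ((1/2)*(477 - 206)/(-206) - 304838) - 65626 = ((1/2)*(-1/206)*271 - 304838) - 65626 = (-271/412 - 304838) - 65626 = -125593527/412 - 65626 = -152631439/412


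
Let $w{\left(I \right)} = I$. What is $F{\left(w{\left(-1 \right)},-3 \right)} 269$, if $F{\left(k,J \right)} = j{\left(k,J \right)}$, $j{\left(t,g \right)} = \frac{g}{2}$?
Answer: $- \frac{807}{2} \approx -403.5$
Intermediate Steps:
$j{\left(t,g \right)} = \frac{g}{2}$ ($j{\left(t,g \right)} = g \frac{1}{2} = \frac{g}{2}$)
$F{\left(k,J \right)} = \frac{J}{2}$
$F{\left(w{\left(-1 \right)},-3 \right)} 269 = \frac{1}{2} \left(-3\right) 269 = \left(- \frac{3}{2}\right) 269 = - \frac{807}{2}$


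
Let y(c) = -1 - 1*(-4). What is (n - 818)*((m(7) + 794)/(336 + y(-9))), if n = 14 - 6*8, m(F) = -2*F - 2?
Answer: -220952/113 ≈ -1955.3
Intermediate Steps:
m(F) = -2 - 2*F
y(c) = 3 (y(c) = -1 + 4 = 3)
n = -34 (n = 14 - 48 = -34)
(n - 818)*((m(7) + 794)/(336 + y(-9))) = (-34 - 818)*(((-2 - 2*7) + 794)/(336 + 3)) = -852*((-2 - 14) + 794)/339 = -852*(-16 + 794)/339 = -662856/339 = -852*778/339 = -220952/113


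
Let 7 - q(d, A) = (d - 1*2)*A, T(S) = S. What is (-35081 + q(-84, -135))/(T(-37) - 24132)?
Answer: 46684/24169 ≈ 1.9316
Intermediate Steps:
q(d, A) = 7 - A*(-2 + d) (q(d, A) = 7 - (d - 1*2)*A = 7 - (d - 2)*A = 7 - (-2 + d)*A = 7 - A*(-2 + d))
(-35081 + q(-84, -135))/(T(-37) - 24132) = (-35081 + (7 + 2*(-135) - 1*(-135)*(-84)))/(-37 - 24132) = (-35081 + (7 - 270 - 11340))/(-24169) = (-35081 - 11603)*(-1/24169) = -46684*(-1/24169) = 46684/24169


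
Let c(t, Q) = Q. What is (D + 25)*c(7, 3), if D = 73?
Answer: 294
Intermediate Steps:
(D + 25)*c(7, 3) = (73 + 25)*3 = 98*3 = 294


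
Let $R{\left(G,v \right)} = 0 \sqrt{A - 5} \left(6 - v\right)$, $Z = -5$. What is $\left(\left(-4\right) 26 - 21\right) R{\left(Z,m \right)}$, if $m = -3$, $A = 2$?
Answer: $0$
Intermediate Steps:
$R{\left(G,v \right)} = 0$ ($R{\left(G,v \right)} = 0 \sqrt{2 - 5} \left(6 - v\right) = 0 \sqrt{-3} \left(6 - v\right) = 0 i \sqrt{3} \left(6 - v\right) = 0 \left(6 - v\right) = 0$)
$\left(\left(-4\right) 26 - 21\right) R{\left(Z,m \right)} = \left(\left(-4\right) 26 - 21\right) 0 = \left(-104 - 21\right) 0 = \left(-125\right) 0 = 0$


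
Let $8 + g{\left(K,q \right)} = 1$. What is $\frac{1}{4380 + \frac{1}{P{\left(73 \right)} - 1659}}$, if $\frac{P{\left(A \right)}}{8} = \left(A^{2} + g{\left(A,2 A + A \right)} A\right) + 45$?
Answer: $\frac{37245}{163133101} \approx 0.00022831$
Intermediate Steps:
$g{\left(K,q \right)} = -7$ ($g{\left(K,q \right)} = -8 + 1 = -7$)
$P{\left(A \right)} = 360 - 56 A + 8 A^{2}$ ($P{\left(A \right)} = 8 \left(\left(A^{2} - 7 A\right) + 45\right) = 8 \left(45 + A^{2} - 7 A\right) = 360 - 56 A + 8 A^{2}$)
$\frac{1}{4380 + \frac{1}{P{\left(73 \right)} - 1659}} = \frac{1}{4380 + \frac{1}{\left(360 - 4088 + 8 \cdot 73^{2}\right) - 1659}} = \frac{1}{4380 + \frac{1}{\left(360 - 4088 + 8 \cdot 5329\right) - 1659}} = \frac{1}{4380 + \frac{1}{\left(360 - 4088 + 42632\right) - 1659}} = \frac{1}{4380 + \frac{1}{38904 - 1659}} = \frac{1}{4380 + \frac{1}{37245}} = \frac{1}{\frac{163133101}{37245}} = \frac{37245}{163133101}$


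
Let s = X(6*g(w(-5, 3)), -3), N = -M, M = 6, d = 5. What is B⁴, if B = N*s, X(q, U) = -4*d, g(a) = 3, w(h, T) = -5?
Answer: 207360000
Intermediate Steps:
X(q, U) = -20 (X(q, U) = -4*5 = -20)
N = -6 (N = -1*6 = -6)
s = -20
B = 120 (B = -6*(-20) = 120)
B⁴ = 120⁴ = 207360000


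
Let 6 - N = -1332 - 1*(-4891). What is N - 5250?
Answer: -8803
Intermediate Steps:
N = -3553 (N = 6 - (-1332 - 1*(-4891)) = 6 - (-1332 + 4891) = 6 - 1*3559 = 6 - 3559 = -3553)
N - 5250 = -3553 - 5250 = -8803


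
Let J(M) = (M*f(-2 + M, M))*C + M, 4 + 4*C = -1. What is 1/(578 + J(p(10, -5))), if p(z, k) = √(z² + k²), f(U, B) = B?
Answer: 6748/2843969 - 80*√5/2843969 ≈ 0.0023098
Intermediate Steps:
C = -5/4 (C = -1 + (¼)*(-1) = -1 - ¼ = -5/4 ≈ -1.2500)
p(z, k) = √(k² + z²)
J(M) = M - 5*M²/4 (J(M) = (M*M)*(-5/4) + M = M²*(-5/4) + M = -5*M²/4 + M = M - 5*M²/4)
1/(578 + J(p(10, -5))) = 1/(578 + √((-5)² + 10²)*(4 - 5*√((-5)² + 10²))/4) = 1/(578 + √(25 + 100)*(4 - 5*√(25 + 100))/4) = 1/(578 + √125*(4 - 25*√5)/4) = 1/(578 + (5*√5)*(4 - 25*√5)/4) = 1/(578 + 5*√5*(4 - 25*√5)/4)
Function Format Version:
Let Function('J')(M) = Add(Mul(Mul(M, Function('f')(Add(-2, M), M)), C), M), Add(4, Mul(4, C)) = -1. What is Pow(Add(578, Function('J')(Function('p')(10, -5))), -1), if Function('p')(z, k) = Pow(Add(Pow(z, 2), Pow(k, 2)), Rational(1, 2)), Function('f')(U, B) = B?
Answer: Add(Rational(6748, 2843969), Mul(Rational(-80, 2843969), Pow(5, Rational(1, 2)))) ≈ 0.0023098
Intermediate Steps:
C = Rational(-5, 4) (C = Add(-1, Mul(Rational(1, 4), -1)) = Add(-1, Rational(-1, 4)) = Rational(-5, 4) ≈ -1.2500)
Function('p')(z, k) = Pow(Add(Pow(k, 2), Pow(z, 2)), Rational(1, 2))
Function('J')(M) = Add(M, Mul(Rational(-5, 4), Pow(M, 2))) (Function('J')(M) = Add(Mul(Mul(M, M), Rational(-5, 4)), M) = Add(Mul(Pow(M, 2), Rational(-5, 4)), M) = Add(Mul(Rational(-5, 4), Pow(M, 2)), M) = Add(M, Mul(Rational(-5, 4), Pow(M, 2))))
Pow(Add(578, Function('J')(Function('p')(10, -5))), -1) = Pow(Add(578, Mul(Rational(1, 4), Pow(Add(Pow(-5, 2), Pow(10, 2)), Rational(1, 2)), Add(4, Mul(-5, Pow(Add(Pow(-5, 2), Pow(10, 2)), Rational(1, 2)))))), -1) = Pow(Add(578, Mul(Rational(1, 4), Pow(Add(25, 100), Rational(1, 2)), Add(4, Mul(-5, Pow(Add(25, 100), Rational(1, 2)))))), -1) = Pow(Add(578, Mul(Rational(1, 4), Pow(125, Rational(1, 2)), Add(4, Mul(-5, Pow(125, Rational(1, 2)))))), -1) = Pow(Add(578, Mul(Rational(1, 4), Mul(5, Pow(5, Rational(1, 2))), Add(4, Mul(-5, Mul(5, Pow(5, Rational(1, 2))))))), -1) = Pow(Add(578, Mul(Rational(1, 4), Mul(5, Pow(5, Rational(1, 2))), Add(4, Mul(-25, Pow(5, Rational(1, 2)))))), -1) = Pow(Add(578, Mul(Rational(5, 4), Pow(5, Rational(1, 2)), Add(4, Mul(-25, Pow(5, Rational(1, 2)))))), -1)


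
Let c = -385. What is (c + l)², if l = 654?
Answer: 72361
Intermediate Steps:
(c + l)² = (-385 + 654)² = 269² = 72361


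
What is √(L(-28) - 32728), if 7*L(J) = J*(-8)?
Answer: 2*I*√8174 ≈ 180.82*I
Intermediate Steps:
L(J) = -8*J/7 (L(J) = (J*(-8))/7 = (-8*J)/7 = -8*J/7)
√(L(-28) - 32728) = √(-8/7*(-28) - 32728) = √(32 - 32728) = √(-32696) = 2*I*√8174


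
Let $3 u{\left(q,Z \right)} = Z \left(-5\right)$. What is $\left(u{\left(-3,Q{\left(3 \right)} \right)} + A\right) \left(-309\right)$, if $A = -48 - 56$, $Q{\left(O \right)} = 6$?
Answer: $35226$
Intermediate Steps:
$A = -104$ ($A = -48 - 56 = -104$)
$u{\left(q,Z \right)} = - \frac{5 Z}{3}$ ($u{\left(q,Z \right)} = \frac{Z \left(-5\right)}{3} = \frac{\left(-5\right) Z}{3} = - \frac{5 Z}{3}$)
$\left(u{\left(-3,Q{\left(3 \right)} \right)} + A\right) \left(-309\right) = \left(\left(- \frac{5}{3}\right) 6 - 104\right) \left(-309\right) = \left(-10 - 104\right) \left(-309\right) = \left(-114\right) \left(-309\right) = 35226$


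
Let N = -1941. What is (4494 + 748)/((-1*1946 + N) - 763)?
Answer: -2621/2325 ≈ -1.1273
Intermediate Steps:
(4494 + 748)/((-1*1946 + N) - 763) = (4494 + 748)/((-1*1946 - 1941) - 763) = 5242/((-1946 - 1941) - 763) = 5242/(-3887 - 763) = 5242/(-4650) = 5242*(-1/4650) = -2621/2325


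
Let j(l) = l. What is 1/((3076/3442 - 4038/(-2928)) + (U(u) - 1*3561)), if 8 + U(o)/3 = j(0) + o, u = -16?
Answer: -839848/3049259007 ≈ -0.00027543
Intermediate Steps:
U(o) = -24 + 3*o (U(o) = -24 + 3*(0 + o) = -24 + 3*o)
1/((3076/3442 - 4038/(-2928)) + (U(u) - 1*3561)) = 1/((3076/3442 - 4038/(-2928)) + ((-24 + 3*(-16)) - 1*3561)) = 1/((3076*(1/3442) - 4038*(-1/2928)) + ((-24 - 48) - 3561)) = 1/((1538/1721 + 673/488) + (-72 - 3561)) = 1/(1908777/839848 - 3633) = 1/(-3049259007/839848) = -839848/3049259007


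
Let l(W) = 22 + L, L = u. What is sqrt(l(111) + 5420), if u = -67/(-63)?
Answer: sqrt(2400391)/21 ≈ 73.777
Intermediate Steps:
u = 67/63 (u = -67*(-1/63) = 67/63 ≈ 1.0635)
L = 67/63 ≈ 1.0635
l(W) = 1453/63 (l(W) = 22 + 67/63 = 1453/63)
sqrt(l(111) + 5420) = sqrt(1453/63 + 5420) = sqrt(342913/63) = sqrt(2400391)/21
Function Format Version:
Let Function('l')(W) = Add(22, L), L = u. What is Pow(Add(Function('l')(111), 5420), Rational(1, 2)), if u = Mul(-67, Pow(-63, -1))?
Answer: Mul(Rational(1, 21), Pow(2400391, Rational(1, 2))) ≈ 73.777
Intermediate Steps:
u = Rational(67, 63) (u = Mul(-67, Rational(-1, 63)) = Rational(67, 63) ≈ 1.0635)
L = Rational(67, 63) ≈ 1.0635
Function('l')(W) = Rational(1453, 63) (Function('l')(W) = Add(22, Rational(67, 63)) = Rational(1453, 63))
Pow(Add(Function('l')(111), 5420), Rational(1, 2)) = Pow(Add(Rational(1453, 63), 5420), Rational(1, 2)) = Pow(Rational(342913, 63), Rational(1, 2)) = Mul(Rational(1, 21), Pow(2400391, Rational(1, 2)))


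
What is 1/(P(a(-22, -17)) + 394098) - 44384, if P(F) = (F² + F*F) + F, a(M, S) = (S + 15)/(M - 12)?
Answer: -5055086430655/113894341 ≈ -44384.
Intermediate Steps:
a(M, S) = (15 + S)/(-12 + M)
P(F) = F + 2*F² (P(F) = (F² + F²) + F = 2*F² + F = F + 2*F²)
1/(P(a(-22, -17)) + 394098) - 44384 = 1/(((15 - 17)/(-12 - 22))*(1 + 2*((15 - 17)/(-12 - 22))) + 394098) - 44384 = 1/((-2/(-34))*(1 + 2*(-2/(-34))) + 394098) - 44384 = 1/((-1/34*(-2))*(1 + 2*(-1/34*(-2))) + 394098) - 44384 = 1/((1 + 2*(1/17))/17 + 394098) - 44384 = 1/((1 + 2/17)/17 + 394098) - 44384 = 1/((1/17)*(19/17) + 394098) - 44384 = 1/(19/289 + 394098) - 44384 = 1/(113894341/289) - 44384 = 289/113894341 - 44384 = -5055086430655/113894341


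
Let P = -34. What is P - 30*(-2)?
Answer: 26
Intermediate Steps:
P - 30*(-2) = -34 - 30*(-2) = -34 + 60 = 26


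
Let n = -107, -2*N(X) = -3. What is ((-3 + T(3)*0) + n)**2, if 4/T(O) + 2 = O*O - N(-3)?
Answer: 12100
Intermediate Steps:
N(X) = 3/2 (N(X) = -1/2*(-3) = 3/2)
T(O) = 4/(-7/2 + O**2) (T(O) = 4/(-2 + (O*O - 1*3/2)) = 4/(-2 + (O**2 - 3/2)) = 4/(-2 + (-3/2 + O**2)) = 4/(-7/2 + O**2))
((-3 + T(3)*0) + n)**2 = ((-3 + (8/(-7 + 2*3**2))*0) - 107)**2 = ((-3 + (8/(-7 + 2*9))*0) - 107)**2 = ((-3 + (8/(-7 + 18))*0) - 107)**2 = ((-3 + (8/11)*0) - 107)**2 = ((-3 + 0) - 107)**2 = (-3 - 107)**2 = (-110)**2 = 12100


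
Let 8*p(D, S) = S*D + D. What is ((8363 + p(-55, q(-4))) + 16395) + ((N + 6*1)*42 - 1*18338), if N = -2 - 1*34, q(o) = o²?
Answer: 40345/8 ≈ 5043.1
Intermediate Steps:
p(D, S) = D/8 + D*S/8 (p(D, S) = (S*D + D)/8 = (D*S + D)/8 = (D + D*S)/8 = D/8 + D*S/8)
N = -36 (N = -2 - 34 = -36)
((8363 + p(-55, q(-4))) + 16395) + ((N + 6*1)*42 - 1*18338) = ((8363 + (⅛)*(-55)*(1 + (-4)²)) + 16395) + ((-36 + 6*1)*42 - 1*18338) = ((8363 + (⅛)*(-55)*(1 + 16)) + 16395) + ((-36 + 6)*42 - 18338) = ((8363 + (⅛)*(-55)*17) + 16395) + (-30*42 - 18338) = ((8363 - 935/8) + 16395) + (-1260 - 18338) = (65969/8 + 16395) - 19598 = 197129/8 - 19598 = 40345/8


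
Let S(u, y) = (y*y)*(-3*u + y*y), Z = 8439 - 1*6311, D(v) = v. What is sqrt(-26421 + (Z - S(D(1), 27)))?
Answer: I*sqrt(553547) ≈ 744.01*I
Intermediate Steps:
Z = 2128 (Z = 8439 - 6311 = 2128)
S(u, y) = y**2*(y**2 - 3*u) (S(u, y) = y**2*(-3*u + y**2) = y**2*(y**2 - 3*u))
sqrt(-26421 + (Z - S(D(1), 27))) = sqrt(-26421 + (2128 - 27**2*(27**2 - 3*1))) = sqrt(-26421 + (2128 - 729*(729 - 3))) = sqrt(-26421 + (2128 - 729*726)) = sqrt(-26421 + (2128 - 1*529254)) = sqrt(-26421 + (2128 - 529254)) = sqrt(-26421 - 527126) = sqrt(-553547) = I*sqrt(553547)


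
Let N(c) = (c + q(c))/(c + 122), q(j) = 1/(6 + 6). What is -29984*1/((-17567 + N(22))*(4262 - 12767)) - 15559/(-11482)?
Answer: 148752905947003/109790722850130 ≈ 1.3549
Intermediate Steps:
q(j) = 1/12
N(c) = (1/12 + c)/(122 + c) (N(c) = (c + 1/12)/(c + 122) = (1/12 + c)/(122 + c))
-29984*1/((-17567 + N(22))*(4262 - 12767)) - 15559/(-11482) = -29984*1/((-17567 + (1/12 + 22)/(122 + 22))*(4262 - 12767)) - 15559/(-11482) = -29984*(-1/(8505*(-17567 + (265/12)/144))) - 15559*(-1/11482) = -29984*(-1/(8505*(-17567 + (1/144)*(265/12)))) + 15559/11482 = -29984*(-1/(8505*(-17567 + 265/1728))) + 15559/11482 = -29984/((-8505*(-30355511/1728))) + 15559/11482 = -29984/9561985965/64 + 15559/11482 = -29984*64/9561985965 + 15559/11482 = -1918976/9561985965 + 15559/11482 = 148752905947003/109790722850130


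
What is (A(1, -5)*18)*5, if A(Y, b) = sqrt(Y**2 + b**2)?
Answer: 90*sqrt(26) ≈ 458.91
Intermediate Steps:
(A(1, -5)*18)*5 = (sqrt(1**2 + (-5)**2)*18)*5 = (sqrt(1 + 25)*18)*5 = (sqrt(26)*18)*5 = (18*sqrt(26))*5 = 90*sqrt(26)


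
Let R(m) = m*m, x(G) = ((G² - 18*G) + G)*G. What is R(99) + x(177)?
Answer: 5022441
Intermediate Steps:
x(G) = G*(G² - 17*G) (x(G) = (G² - 17*G)*G = G*(G² - 17*G))
R(m) = m²
R(99) + x(177) = 99² + 177²*(-17 + 177) = 9801 + 31329*160 = 9801 + 5012640 = 5022441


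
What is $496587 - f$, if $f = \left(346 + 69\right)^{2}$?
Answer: $324362$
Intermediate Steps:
$f = 172225$ ($f = 415^{2} = 172225$)
$496587 - f = 496587 - 172225 = 324362$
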